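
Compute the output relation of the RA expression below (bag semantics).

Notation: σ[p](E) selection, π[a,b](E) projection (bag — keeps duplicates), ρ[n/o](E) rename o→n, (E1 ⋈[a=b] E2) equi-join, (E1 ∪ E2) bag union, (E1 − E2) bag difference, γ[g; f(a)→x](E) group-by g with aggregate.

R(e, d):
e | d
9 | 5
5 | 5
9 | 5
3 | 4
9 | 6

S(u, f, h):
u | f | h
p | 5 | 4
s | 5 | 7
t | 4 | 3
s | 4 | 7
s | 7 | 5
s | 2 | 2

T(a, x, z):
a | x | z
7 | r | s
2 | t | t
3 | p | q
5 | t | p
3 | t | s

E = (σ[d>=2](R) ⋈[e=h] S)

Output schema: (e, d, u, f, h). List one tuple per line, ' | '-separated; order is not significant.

Per-node cardinality:
  R → 5
  σ[d>=2](R) → 5
  S → 6
  (σ[d>=2](R) ⋈[e=h] S) → 2

== RESULT ==
e | d | u | f | h
3 | 4 | t | 4 | 3
5 | 5 | s | 7 | 5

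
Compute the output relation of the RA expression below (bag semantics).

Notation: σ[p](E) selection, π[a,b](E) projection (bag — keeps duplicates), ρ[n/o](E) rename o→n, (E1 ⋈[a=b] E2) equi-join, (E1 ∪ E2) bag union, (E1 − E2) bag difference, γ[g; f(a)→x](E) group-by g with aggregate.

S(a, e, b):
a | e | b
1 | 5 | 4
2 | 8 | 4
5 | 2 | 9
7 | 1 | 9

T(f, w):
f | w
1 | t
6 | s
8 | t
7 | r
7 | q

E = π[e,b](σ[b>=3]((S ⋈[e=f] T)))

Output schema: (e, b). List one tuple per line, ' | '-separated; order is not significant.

Stepwise |·|:
  S → 4
  T → 5
  (S ⋈[e=f] T) → 2
  σ[b>=3]((S ⋈[e=f] T)) → 2
  π[e,b](σ[b>=3]((S ⋈[e=f] T))) → 2

== RESULT ==
e | b
1 | 9
8 | 4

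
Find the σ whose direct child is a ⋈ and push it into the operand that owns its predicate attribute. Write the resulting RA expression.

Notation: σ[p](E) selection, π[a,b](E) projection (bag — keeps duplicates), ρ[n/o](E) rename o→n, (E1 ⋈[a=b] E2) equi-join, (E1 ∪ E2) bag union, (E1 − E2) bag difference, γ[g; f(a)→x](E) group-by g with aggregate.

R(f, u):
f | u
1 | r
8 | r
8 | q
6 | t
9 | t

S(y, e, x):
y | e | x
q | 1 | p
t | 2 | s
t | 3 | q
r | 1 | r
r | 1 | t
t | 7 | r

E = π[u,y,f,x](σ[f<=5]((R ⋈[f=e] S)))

σ filters on f, owned by the left side.
E' = π[u,y,f,x]((σ[f<=5](R) ⋈[f=e] S))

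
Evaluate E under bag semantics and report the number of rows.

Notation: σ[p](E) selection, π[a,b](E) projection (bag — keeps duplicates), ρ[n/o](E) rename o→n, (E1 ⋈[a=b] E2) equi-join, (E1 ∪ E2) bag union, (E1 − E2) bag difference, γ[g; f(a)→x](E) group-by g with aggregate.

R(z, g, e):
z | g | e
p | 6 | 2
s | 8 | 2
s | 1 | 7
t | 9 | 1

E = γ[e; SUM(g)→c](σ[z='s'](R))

Per-node cardinality:
  R → 4
  σ[z='s'](R) → 2
  γ[e; SUM(g)→c](σ[z='s'](R)) → 2

|E| = 2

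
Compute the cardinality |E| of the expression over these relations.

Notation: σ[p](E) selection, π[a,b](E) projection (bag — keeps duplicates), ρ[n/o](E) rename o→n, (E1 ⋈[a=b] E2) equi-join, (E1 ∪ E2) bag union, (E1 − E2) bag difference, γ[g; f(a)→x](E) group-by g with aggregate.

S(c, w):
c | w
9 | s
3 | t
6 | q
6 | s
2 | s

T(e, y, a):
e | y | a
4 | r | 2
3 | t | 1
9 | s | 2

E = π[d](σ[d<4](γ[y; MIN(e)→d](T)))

Row counts bottom-up:
  T → 3
  γ[y; MIN(e)→d](T) → 3
  σ[d<4](γ[y; MIN(e)→d](T)) → 1
  π[d](σ[d<4](γ[y; MIN(e)→d](T))) → 1

|E| = 1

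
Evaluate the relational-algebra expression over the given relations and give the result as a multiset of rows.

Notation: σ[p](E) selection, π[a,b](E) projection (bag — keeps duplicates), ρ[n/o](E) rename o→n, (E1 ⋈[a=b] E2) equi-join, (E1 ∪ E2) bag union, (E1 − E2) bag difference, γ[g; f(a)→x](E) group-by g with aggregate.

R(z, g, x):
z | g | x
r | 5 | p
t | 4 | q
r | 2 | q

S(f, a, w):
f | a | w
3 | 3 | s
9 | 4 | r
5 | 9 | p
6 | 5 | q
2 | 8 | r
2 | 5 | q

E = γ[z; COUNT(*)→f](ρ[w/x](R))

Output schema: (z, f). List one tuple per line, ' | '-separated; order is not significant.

Row counts bottom-up:
  R → 3
  ρ[w/x](R) → 3
  γ[z; COUNT(*)→f](ρ[w/x](R)) → 2

== RESULT ==
z | f
r | 2
t | 1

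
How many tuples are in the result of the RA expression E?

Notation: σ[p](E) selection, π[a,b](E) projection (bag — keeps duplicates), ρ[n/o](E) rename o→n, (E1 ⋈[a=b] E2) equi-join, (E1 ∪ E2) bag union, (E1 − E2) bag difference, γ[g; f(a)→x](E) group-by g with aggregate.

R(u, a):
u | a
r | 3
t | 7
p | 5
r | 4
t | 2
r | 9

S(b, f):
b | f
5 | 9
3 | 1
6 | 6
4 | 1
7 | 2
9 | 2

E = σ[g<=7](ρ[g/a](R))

Per-node cardinality:
  R → 6
  ρ[g/a](R) → 6
  σ[g<=7](ρ[g/a](R)) → 5

|E| = 5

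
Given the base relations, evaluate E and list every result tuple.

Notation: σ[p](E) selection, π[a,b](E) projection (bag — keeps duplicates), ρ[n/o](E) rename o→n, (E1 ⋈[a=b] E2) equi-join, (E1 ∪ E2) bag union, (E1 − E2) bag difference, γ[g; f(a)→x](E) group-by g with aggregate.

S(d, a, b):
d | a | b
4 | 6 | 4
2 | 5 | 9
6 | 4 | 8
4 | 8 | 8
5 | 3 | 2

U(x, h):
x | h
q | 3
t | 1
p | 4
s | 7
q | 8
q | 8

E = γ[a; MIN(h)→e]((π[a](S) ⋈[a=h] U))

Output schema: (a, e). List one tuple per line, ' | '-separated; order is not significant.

Per-node cardinality:
  S → 5
  π[a](S) → 5
  U → 6
  (π[a](S) ⋈[a=h] U) → 4
  γ[a; MIN(h)→e]((π[a](S) ⋈[a=h] U)) → 3

== RESULT ==
a | e
3 | 3
4 | 4
8 | 8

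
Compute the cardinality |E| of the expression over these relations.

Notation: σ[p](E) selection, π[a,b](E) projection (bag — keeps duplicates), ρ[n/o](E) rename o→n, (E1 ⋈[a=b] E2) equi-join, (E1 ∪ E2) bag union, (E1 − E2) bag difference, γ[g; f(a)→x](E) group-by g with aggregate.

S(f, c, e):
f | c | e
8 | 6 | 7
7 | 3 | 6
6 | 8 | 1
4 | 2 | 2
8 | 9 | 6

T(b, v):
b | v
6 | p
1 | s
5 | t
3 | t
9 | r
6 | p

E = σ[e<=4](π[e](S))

Stepwise |·|:
  S → 5
  π[e](S) → 5
  σ[e<=4](π[e](S)) → 2

|E| = 2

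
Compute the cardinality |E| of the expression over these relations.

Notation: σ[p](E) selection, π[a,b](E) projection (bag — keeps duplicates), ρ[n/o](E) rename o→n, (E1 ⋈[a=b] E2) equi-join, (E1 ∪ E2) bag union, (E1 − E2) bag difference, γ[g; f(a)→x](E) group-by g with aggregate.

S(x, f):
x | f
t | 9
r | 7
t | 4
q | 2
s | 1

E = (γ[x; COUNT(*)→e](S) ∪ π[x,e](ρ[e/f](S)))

Row counts bottom-up:
  S → 5
  γ[x; COUNT(*)→e](S) → 4
  S → 5
  ρ[e/f](S) → 5
  π[x,e](ρ[e/f](S)) → 5
  (γ[x; COUNT(*)→e](S) ∪ π[x,e](ρ[e/f](S))) → 9

|E| = 9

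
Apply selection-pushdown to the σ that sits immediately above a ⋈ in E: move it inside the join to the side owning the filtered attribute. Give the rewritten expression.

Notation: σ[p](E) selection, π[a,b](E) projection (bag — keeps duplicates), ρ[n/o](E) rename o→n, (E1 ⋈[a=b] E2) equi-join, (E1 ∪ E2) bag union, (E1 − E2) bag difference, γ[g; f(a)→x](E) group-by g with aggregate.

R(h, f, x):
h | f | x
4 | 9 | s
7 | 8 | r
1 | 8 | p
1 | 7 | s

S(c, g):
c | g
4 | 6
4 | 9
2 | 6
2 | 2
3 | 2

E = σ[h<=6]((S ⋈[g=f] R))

σ filters on h, owned by the right side.
E' = (S ⋈[g=f] σ[h<=6](R))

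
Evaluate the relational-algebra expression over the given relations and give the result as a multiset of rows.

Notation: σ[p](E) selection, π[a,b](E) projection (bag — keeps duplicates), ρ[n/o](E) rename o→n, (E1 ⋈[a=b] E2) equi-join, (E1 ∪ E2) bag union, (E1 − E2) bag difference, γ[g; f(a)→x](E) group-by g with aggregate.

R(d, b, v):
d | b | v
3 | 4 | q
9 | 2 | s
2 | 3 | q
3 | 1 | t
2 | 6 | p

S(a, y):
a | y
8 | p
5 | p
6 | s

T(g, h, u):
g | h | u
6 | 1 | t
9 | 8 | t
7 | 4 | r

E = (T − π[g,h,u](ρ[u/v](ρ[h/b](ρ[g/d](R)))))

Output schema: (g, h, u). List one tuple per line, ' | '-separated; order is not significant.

Row counts bottom-up:
  T → 3
  R → 5
  ρ[g/d](R) → 5
  ρ[h/b](ρ[g/d](R)) → 5
  ρ[u/v](ρ[h/b](ρ[g/d](R))) → 5
  π[g,h,u](ρ[u/v](ρ[h/b](ρ[g/d](R)))) → 5
  (T − π[g,h,u](ρ[u/v](ρ[h/b](ρ[g/d](R))))) → 3

== RESULT ==
g | h | u
6 | 1 | t
7 | 4 | r
9 | 8 | t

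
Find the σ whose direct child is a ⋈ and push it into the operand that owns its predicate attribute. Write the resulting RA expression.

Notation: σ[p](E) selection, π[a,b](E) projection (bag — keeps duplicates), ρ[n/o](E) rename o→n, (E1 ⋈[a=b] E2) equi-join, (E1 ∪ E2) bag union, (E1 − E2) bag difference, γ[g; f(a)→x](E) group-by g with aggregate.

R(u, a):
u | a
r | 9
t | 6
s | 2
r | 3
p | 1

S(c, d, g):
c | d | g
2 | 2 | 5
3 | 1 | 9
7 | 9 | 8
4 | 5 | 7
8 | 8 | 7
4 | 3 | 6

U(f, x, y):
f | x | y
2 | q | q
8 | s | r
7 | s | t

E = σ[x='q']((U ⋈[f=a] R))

σ filters on x, owned by the left side.
E' = (σ[x='q'](U) ⋈[f=a] R)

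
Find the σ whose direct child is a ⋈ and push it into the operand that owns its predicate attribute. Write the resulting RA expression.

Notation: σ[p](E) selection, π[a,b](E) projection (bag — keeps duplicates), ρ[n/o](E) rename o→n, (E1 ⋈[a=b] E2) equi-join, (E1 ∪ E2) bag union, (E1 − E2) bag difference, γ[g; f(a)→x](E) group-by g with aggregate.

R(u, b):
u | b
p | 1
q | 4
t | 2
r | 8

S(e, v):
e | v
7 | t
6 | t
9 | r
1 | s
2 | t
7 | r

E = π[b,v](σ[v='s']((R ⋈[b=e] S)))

σ filters on v, owned by the right side.
E' = π[b,v]((R ⋈[b=e] σ[v='s'](S)))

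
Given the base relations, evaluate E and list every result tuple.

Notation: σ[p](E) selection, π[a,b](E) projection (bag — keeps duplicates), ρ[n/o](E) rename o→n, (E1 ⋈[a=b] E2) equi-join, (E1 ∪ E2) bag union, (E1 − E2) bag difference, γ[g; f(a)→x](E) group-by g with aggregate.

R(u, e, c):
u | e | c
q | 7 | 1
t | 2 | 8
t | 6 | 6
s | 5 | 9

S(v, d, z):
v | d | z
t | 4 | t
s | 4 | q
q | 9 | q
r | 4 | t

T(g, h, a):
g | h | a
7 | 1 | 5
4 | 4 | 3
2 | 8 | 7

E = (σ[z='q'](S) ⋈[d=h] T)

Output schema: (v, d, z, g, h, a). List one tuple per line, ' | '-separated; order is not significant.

Row counts bottom-up:
  S → 4
  σ[z='q'](S) → 2
  T → 3
  (σ[z='q'](S) ⋈[d=h] T) → 1

== RESULT ==
v | d | z | g | h | a
s | 4 | q | 4 | 4 | 3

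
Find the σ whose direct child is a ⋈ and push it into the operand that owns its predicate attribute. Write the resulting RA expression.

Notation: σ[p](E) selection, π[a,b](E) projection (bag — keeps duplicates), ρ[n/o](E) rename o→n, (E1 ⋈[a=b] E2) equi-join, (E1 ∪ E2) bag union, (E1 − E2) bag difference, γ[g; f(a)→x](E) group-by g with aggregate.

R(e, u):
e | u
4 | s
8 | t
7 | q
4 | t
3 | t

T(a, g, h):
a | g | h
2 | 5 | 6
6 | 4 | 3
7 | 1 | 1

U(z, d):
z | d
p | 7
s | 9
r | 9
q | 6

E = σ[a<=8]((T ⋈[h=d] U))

σ filters on a, owned by the left side.
E' = (σ[a<=8](T) ⋈[h=d] U)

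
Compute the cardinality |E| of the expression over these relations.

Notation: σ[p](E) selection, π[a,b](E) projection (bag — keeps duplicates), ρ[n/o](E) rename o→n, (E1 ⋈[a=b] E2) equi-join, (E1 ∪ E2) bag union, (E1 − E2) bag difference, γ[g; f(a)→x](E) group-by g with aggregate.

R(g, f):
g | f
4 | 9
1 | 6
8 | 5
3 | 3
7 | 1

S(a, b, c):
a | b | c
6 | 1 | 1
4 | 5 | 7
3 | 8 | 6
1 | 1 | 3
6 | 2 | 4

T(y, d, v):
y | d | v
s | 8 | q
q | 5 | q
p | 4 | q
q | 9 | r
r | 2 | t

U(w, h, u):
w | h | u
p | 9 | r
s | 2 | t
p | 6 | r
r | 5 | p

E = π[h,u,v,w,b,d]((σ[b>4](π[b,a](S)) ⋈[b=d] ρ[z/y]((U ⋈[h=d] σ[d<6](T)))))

Per-node cardinality:
  S → 5
  π[b,a](S) → 5
  σ[b>4](π[b,a](S)) → 2
  U → 4
  T → 5
  σ[d<6](T) → 3
  (U ⋈[h=d] σ[d<6](T)) → 2
  ρ[z/y]((U ⋈[h=d] σ[d<6](T))) → 2
  (σ[b>4](π[b,a](S)) ⋈[b=d] ρ[z/y]((U ⋈[h=d] σ[d<6](T)))) → 1
  π[h,u,v,w,b,d]((σ[b>4](π[b,a](S)) ⋈[b=d] ρ[z/y]((U ⋈[h=d] σ[d<6](T))))) → 1

|E| = 1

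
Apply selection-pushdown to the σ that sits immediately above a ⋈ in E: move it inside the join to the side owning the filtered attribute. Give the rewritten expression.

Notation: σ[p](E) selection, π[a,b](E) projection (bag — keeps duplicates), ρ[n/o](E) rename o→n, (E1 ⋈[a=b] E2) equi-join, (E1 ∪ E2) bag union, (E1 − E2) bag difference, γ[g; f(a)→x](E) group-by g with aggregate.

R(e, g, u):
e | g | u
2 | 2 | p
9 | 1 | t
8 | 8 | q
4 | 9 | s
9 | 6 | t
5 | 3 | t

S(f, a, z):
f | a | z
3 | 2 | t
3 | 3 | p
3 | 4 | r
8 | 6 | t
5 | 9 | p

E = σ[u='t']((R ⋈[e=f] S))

σ filters on u, owned by the left side.
E' = (σ[u='t'](R) ⋈[e=f] S)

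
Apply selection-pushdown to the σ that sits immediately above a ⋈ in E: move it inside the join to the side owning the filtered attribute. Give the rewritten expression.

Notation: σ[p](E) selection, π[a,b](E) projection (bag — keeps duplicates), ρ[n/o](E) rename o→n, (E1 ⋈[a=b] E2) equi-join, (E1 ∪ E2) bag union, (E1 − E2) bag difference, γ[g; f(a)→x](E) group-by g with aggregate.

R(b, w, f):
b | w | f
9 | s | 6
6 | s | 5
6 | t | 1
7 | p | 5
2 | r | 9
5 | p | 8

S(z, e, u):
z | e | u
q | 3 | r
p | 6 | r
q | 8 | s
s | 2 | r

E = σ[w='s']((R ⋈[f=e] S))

σ filters on w, owned by the left side.
E' = (σ[w='s'](R) ⋈[f=e] S)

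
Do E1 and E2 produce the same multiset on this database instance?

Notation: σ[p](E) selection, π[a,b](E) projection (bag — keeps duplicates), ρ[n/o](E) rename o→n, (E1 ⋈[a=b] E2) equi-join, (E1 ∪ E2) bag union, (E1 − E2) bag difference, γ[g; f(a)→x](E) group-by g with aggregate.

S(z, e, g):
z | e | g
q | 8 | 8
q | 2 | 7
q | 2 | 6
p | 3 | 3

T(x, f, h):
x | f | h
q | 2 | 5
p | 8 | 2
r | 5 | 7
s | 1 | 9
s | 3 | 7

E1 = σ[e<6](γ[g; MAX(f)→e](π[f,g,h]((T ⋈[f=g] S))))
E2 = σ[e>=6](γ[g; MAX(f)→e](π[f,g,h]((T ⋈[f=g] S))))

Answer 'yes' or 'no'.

E1 subexpression sizes:
  T → 5
  S → 4
  (T ⋈[f=g] S) → 2
  π[f,g,h]((T ⋈[f=g] S)) → 2
  γ[g; MAX(f)→e](π[f,g,h]((T ⋈[f=g] S))) → 2
  σ[e<6](γ[g; MAX(f)→e](π[f,g,h]((T ⋈[f=g] S)))) → 1
E2 subexpression sizes:
  T → 5
  S → 4
  (T ⋈[f=g] S) → 2
  π[f,g,h]((T ⋈[f=g] S)) → 2
  γ[g; MAX(f)→e](π[f,g,h]((T ⋈[f=g] S))) → 2
  σ[e>=6](γ[g; MAX(f)→e](π[f,g,h]((T ⋈[f=g] S)))) → 1

E1 result:
g | e
3 | 3
E2 result:
g | e
8 | 8
Witness: (8, 8) appears 0× in E1 but 1× in E2.

no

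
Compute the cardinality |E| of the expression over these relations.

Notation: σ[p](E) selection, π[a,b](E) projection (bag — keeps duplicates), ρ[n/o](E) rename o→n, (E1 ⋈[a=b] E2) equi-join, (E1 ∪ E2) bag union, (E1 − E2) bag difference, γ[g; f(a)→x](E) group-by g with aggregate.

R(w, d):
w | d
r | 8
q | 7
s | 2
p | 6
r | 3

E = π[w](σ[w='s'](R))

Row counts bottom-up:
  R → 5
  σ[w='s'](R) → 1
  π[w](σ[w='s'](R)) → 1

|E| = 1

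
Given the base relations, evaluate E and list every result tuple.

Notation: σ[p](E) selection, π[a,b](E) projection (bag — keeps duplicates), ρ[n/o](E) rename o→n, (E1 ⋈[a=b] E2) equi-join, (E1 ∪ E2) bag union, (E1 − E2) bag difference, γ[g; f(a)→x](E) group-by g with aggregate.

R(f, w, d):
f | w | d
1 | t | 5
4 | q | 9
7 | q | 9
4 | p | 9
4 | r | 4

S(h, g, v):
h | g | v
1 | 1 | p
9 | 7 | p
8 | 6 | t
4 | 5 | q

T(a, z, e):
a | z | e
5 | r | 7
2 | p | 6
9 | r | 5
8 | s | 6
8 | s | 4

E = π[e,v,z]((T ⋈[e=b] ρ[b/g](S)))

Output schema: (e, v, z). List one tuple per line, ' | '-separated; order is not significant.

Row counts bottom-up:
  T → 5
  S → 4
  ρ[b/g](S) → 4
  (T ⋈[e=b] ρ[b/g](S)) → 4
  π[e,v,z]((T ⋈[e=b] ρ[b/g](S))) → 4

== RESULT ==
e | v | z
5 | q | r
6 | t | p
6 | t | s
7 | p | r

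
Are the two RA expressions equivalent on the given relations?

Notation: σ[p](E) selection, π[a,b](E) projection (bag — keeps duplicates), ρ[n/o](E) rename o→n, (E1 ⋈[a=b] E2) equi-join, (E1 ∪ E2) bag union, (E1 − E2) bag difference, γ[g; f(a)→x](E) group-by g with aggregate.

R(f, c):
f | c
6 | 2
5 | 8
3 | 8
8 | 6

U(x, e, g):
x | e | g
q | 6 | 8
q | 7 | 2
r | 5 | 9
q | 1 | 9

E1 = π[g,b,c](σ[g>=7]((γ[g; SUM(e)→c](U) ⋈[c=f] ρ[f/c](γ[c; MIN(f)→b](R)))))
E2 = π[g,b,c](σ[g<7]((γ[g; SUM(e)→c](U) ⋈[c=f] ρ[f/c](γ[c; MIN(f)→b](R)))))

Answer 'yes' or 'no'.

E1 stepwise |·|:
  U → 4
  γ[g; SUM(e)→c](U) → 3
  R → 4
  γ[c; MIN(f)→b](R) → 3
  ρ[f/c](γ[c; MIN(f)→b](R)) → 3
  (γ[g; SUM(e)→c](U) ⋈[c=f] ρ[f/c](γ[c; MIN(f)→b](R))) → 2
  σ[g>=7]((γ[g; SUM(e)→c](U) ⋈[c=f] ρ[f/c](γ[c; MIN(f)→b](R)))) → 2
  π[g,b,c](σ[g>=7]((γ[g; SUM(e)→c](U) ⋈[c=f] ρ[f/c](γ[c; MIN(f)→b](R))))) → 2
E2 stepwise |·|:
  U → 4
  γ[g; SUM(e)→c](U) → 3
  R → 4
  γ[c; MIN(f)→b](R) → 3
  ρ[f/c](γ[c; MIN(f)→b](R)) → 3
  (γ[g; SUM(e)→c](U) ⋈[c=f] ρ[f/c](γ[c; MIN(f)→b](R))) → 2
  σ[g<7]((γ[g; SUM(e)→c](U) ⋈[c=f] ρ[f/c](γ[c; MIN(f)→b](R)))) → 0
  π[g,b,c](σ[g<7]((γ[g; SUM(e)→c](U) ⋈[c=f] ρ[f/c](γ[c; MIN(f)→b](R))))) → 0

E1 result:
g | b | c
8 | 8 | 6
9 | 8 | 6
E2 result:
g | b | c
(0 rows)
Witness: (9, 8, 6) appears 1× in E1 but 0× in E2.

no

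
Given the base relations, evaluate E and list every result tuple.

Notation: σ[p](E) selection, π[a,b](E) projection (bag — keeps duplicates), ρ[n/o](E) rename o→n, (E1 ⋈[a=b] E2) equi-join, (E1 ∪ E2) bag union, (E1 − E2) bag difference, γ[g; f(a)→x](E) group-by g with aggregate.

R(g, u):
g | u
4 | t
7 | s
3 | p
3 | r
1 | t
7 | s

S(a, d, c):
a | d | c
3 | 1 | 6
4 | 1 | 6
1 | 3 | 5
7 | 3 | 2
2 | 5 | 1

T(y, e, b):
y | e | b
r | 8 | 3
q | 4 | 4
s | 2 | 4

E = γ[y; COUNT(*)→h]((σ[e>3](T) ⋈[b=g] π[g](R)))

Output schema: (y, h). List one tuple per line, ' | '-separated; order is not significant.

Per-node cardinality:
  T → 3
  σ[e>3](T) → 2
  R → 6
  π[g](R) → 6
  (σ[e>3](T) ⋈[b=g] π[g](R)) → 3
  γ[y; COUNT(*)→h]((σ[e>3](T) ⋈[b=g] π[g](R))) → 2

== RESULT ==
y | h
q | 1
r | 2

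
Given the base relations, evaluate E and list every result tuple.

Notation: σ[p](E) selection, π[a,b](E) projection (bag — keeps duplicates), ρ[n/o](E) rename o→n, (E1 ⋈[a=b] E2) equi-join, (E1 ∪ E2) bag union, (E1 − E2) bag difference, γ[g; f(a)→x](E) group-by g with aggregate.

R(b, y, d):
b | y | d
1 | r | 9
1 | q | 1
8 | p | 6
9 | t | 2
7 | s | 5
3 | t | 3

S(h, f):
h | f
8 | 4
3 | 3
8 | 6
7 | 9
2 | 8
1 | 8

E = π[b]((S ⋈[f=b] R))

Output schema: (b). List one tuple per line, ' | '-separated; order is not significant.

Row counts bottom-up:
  S → 6
  R → 6
  (S ⋈[f=b] R) → 4
  π[b]((S ⋈[f=b] R)) → 4

== RESULT ==
b
3
8
8
9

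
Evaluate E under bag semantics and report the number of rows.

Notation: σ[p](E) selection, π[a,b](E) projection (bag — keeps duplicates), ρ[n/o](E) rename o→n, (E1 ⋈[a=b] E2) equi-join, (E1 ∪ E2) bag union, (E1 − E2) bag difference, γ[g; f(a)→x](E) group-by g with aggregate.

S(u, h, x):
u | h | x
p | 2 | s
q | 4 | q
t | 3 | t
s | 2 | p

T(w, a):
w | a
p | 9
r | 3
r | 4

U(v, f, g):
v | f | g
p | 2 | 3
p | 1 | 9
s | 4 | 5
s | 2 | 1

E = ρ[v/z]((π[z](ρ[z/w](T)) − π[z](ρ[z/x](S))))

Per-node cardinality:
  T → 3
  ρ[z/w](T) → 3
  π[z](ρ[z/w](T)) → 3
  S → 4
  ρ[z/x](S) → 4
  π[z](ρ[z/x](S)) → 4
  (π[z](ρ[z/w](T)) − π[z](ρ[z/x](S))) → 2
  ρ[v/z]((π[z](ρ[z/w](T)) − π[z](ρ[z/x](S)))) → 2

|E| = 2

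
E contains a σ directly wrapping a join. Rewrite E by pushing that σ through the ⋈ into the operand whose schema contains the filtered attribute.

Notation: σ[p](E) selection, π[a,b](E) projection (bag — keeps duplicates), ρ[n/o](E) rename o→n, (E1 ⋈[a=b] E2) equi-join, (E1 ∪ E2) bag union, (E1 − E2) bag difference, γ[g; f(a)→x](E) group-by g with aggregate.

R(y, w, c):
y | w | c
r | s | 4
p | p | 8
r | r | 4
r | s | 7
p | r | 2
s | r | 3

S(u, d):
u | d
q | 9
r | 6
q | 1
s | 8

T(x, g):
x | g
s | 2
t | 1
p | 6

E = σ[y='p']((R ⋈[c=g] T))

σ filters on y, owned by the left side.
E' = (σ[y='p'](R) ⋈[c=g] T)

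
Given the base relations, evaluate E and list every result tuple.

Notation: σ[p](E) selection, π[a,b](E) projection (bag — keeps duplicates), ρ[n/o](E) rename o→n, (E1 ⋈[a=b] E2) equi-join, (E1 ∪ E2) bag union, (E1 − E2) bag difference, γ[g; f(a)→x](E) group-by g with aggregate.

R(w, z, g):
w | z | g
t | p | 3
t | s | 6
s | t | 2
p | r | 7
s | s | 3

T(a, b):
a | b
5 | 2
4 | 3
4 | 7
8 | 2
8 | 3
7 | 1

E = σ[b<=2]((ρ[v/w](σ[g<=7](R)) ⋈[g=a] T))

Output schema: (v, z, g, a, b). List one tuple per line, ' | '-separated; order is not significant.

Per-node cardinality:
  R → 5
  σ[g<=7](R) → 5
  ρ[v/w](σ[g<=7](R)) → 5
  T → 6
  (ρ[v/w](σ[g<=7](R)) ⋈[g=a] T) → 1
  σ[b<=2]((ρ[v/w](σ[g<=7](R)) ⋈[g=a] T)) → 1

== RESULT ==
v | z | g | a | b
p | r | 7 | 7 | 1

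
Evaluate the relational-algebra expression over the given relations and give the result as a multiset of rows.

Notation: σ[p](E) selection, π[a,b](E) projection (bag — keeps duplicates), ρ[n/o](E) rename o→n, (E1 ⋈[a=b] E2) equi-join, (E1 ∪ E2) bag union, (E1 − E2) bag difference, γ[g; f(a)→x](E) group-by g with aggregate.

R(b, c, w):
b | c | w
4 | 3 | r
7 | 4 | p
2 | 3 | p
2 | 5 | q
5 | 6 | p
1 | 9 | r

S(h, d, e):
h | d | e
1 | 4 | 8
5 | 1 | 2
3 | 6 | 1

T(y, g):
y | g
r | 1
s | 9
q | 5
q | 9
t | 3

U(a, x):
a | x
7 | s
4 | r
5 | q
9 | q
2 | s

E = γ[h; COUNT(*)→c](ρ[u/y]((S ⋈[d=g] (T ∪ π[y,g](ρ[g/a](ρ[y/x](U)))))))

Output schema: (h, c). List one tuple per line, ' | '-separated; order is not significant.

Stepwise |·|:
  S → 3
  T → 5
  U → 5
  ρ[y/x](U) → 5
  ρ[g/a](ρ[y/x](U)) → 5
  π[y,g](ρ[g/a](ρ[y/x](U))) → 5
  (T ∪ π[y,g](ρ[g/a](ρ[y/x](U)))) → 10
  (S ⋈[d=g] (T ∪ π[y,g](ρ[g/a](ρ[y/x](U))))) → 2
  ρ[u/y]((S ⋈[d=g] (T ∪ π[y,g](ρ[g/a](ρ[y/x](U)))))) → 2
  γ[h; COUNT(*)→c](ρ[u/y]((S ⋈[d=g] (T ∪ π[y,g](ρ[g/a](ρ[y/x](U))))))) → 2

== RESULT ==
h | c
1 | 1
5 | 1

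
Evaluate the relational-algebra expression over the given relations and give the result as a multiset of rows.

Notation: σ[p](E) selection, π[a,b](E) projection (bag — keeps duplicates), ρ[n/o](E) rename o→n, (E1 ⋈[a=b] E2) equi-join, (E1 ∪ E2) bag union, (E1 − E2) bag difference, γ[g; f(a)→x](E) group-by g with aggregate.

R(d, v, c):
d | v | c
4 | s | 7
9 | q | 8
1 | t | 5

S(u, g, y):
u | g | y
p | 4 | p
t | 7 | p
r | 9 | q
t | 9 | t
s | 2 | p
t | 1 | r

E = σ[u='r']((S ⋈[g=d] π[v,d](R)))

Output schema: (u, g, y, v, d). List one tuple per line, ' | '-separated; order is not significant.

Subexpression sizes:
  S → 6
  R → 3
  π[v,d](R) → 3
  (S ⋈[g=d] π[v,d](R)) → 4
  σ[u='r']((S ⋈[g=d] π[v,d](R))) → 1

== RESULT ==
u | g | y | v | d
r | 9 | q | q | 9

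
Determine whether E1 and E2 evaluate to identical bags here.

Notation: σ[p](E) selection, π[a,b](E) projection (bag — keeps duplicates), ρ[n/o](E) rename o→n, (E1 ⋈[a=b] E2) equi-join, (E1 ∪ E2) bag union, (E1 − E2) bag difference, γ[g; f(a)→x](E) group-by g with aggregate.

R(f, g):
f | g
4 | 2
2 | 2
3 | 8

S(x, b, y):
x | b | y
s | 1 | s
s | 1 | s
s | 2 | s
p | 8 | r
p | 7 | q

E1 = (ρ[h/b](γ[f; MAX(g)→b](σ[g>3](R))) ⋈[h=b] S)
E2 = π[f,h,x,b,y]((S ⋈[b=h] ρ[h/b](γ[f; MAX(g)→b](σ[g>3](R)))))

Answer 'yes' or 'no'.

E1 stepwise |·|:
  R → 3
  σ[g>3](R) → 1
  γ[f; MAX(g)→b](σ[g>3](R)) → 1
  ρ[h/b](γ[f; MAX(g)→b](σ[g>3](R))) → 1
  S → 5
  (ρ[h/b](γ[f; MAX(g)→b](σ[g>3](R))) ⋈[h=b] S) → 1
E2 stepwise |·|:
  S → 5
  R → 3
  σ[g>3](R) → 1
  γ[f; MAX(g)→b](σ[g>3](R)) → 1
  ρ[h/b](γ[f; MAX(g)→b](σ[g>3](R))) → 1
  (S ⋈[b=h] ρ[h/b](γ[f; MAX(g)→b](σ[g>3](R)))) → 1
  π[f,h,x,b,y]((S ⋈[b=h] ρ[h/b](γ[f; MAX(g)→b](σ[g>3](R))))) → 1

E1 and E2 produce the same multiset:
f | h | x | b | y
3 | 8 | p | 8 | r

yes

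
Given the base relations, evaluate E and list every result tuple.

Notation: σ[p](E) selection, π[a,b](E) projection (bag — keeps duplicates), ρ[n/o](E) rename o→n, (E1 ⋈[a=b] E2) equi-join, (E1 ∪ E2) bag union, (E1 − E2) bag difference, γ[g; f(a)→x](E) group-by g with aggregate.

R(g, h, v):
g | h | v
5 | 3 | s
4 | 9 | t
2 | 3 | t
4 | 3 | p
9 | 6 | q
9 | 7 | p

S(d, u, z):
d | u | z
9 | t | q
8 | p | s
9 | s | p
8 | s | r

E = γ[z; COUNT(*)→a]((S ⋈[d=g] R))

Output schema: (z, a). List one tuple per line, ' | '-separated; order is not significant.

Per-node cardinality:
  S → 4
  R → 6
  (S ⋈[d=g] R) → 4
  γ[z; COUNT(*)→a]((S ⋈[d=g] R)) → 2

== RESULT ==
z | a
p | 2
q | 2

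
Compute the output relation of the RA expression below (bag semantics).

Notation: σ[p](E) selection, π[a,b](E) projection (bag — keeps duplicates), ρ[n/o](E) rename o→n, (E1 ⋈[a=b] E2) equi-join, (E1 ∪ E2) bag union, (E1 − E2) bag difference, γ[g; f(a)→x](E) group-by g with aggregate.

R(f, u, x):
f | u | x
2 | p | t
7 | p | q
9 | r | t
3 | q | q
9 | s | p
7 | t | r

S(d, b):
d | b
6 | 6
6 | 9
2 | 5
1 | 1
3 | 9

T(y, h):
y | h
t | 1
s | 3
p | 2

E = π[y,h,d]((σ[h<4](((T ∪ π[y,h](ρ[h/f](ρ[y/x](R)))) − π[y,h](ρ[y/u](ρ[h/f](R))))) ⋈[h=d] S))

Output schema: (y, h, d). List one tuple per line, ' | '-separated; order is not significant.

Row counts bottom-up:
  T → 3
  R → 6
  ρ[y/x](R) → 6
  ρ[h/f](ρ[y/x](R)) → 6
  π[y,h](ρ[h/f](ρ[y/x](R))) → 6
  (T ∪ π[y,h](ρ[h/f](ρ[y/x](R)))) → 9
  R → 6
  ρ[h/f](R) → 6
  ρ[y/u](ρ[h/f](R)) → 6
  π[y,h](ρ[y/u](ρ[h/f](R))) → 6
  ((T ∪ π[y,h](ρ[h/f](ρ[y/x](R)))) − π[y,h](ρ[y/u](ρ[h/f](R)))) → 7
  σ[h<4](((T ∪ π[y,h](ρ[h/f](ρ[y/x](R)))) − π[y,h](ρ[y/u](ρ[h/f](R))))) → 3
  S → 5
  (σ[h<4](((T ∪ π[y,h](ρ[h/f](ρ[y/x](R)))) − π[y,h](ρ[y/u](ρ[h/f](R))))) ⋈[h=d] S) → 3
  π[y,h,d]((σ[h<4](((T ∪ π[y,h](ρ[h/f](ρ[y/x](R)))) − π[y,h](ρ[y/u](ρ[h/f](R))))) ⋈[h=d] S)) → 3

== RESULT ==
y | h | d
s | 3 | 3
t | 1 | 1
t | 2 | 2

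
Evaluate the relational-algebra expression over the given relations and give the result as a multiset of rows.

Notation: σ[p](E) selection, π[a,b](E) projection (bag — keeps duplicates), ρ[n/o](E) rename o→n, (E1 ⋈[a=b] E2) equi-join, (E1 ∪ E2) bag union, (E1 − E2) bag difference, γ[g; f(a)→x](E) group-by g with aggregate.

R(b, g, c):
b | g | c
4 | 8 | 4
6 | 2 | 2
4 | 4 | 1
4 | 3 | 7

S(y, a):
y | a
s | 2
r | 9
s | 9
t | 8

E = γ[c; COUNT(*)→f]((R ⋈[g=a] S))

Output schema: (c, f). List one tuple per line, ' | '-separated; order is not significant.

Stepwise |·|:
  R → 4
  S → 4
  (R ⋈[g=a] S) → 2
  γ[c; COUNT(*)→f]((R ⋈[g=a] S)) → 2

== RESULT ==
c | f
2 | 1
4 | 1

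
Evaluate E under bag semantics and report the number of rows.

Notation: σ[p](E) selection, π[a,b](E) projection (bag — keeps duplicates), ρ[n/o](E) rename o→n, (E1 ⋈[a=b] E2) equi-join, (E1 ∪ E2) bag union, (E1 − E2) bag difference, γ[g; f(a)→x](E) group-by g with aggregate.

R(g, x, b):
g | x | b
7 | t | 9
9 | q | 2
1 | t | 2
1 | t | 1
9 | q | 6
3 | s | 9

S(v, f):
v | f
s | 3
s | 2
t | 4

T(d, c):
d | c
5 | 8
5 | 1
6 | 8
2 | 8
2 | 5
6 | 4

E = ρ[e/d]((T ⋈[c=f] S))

Subexpression sizes:
  T → 6
  S → 3
  (T ⋈[c=f] S) → 1
  ρ[e/d]((T ⋈[c=f] S)) → 1

|E| = 1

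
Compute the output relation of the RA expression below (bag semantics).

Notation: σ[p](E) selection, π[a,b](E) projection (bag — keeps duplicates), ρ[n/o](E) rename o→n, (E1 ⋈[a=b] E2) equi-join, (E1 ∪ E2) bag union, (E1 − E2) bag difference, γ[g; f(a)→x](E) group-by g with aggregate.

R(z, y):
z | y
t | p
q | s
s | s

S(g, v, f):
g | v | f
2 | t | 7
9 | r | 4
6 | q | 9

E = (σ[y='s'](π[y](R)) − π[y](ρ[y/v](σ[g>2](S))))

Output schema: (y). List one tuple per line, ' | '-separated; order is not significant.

Subexpression sizes:
  R → 3
  π[y](R) → 3
  σ[y='s'](π[y](R)) → 2
  S → 3
  σ[g>2](S) → 2
  ρ[y/v](σ[g>2](S)) → 2
  π[y](ρ[y/v](σ[g>2](S))) → 2
  (σ[y='s'](π[y](R)) − π[y](ρ[y/v](σ[g>2](S)))) → 2

== RESULT ==
y
s
s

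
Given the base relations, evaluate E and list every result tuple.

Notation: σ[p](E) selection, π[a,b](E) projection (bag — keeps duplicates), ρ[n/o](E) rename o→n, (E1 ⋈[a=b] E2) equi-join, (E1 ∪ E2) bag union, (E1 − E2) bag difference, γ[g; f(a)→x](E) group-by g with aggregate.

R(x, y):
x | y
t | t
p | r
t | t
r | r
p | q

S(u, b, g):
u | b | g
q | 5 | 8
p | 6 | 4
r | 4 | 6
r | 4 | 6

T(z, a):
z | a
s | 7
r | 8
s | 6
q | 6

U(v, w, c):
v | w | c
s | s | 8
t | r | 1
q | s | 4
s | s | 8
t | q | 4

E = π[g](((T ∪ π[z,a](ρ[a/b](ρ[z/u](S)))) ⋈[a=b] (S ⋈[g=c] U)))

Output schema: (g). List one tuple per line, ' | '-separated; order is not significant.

Subexpression sizes:
  T → 4
  S → 4
  ρ[z/u](S) → 4
  ρ[a/b](ρ[z/u](S)) → 4
  π[z,a](ρ[a/b](ρ[z/u](S))) → 4
  (T ∪ π[z,a](ρ[a/b](ρ[z/u](S)))) → 8
  S → 4
  U → 5
  (S ⋈[g=c] U) → 4
  ((T ∪ π[z,a](ρ[a/b](ρ[z/u](S)))) ⋈[a=b] (S ⋈[g=c] U)) → 8
  π[g](((T ∪ π[z,a](ρ[a/b](ρ[z/u](S)))) ⋈[a=b] (S ⋈[g=c] U))) → 8

== RESULT ==
g
4
4
4
4
4
4
8
8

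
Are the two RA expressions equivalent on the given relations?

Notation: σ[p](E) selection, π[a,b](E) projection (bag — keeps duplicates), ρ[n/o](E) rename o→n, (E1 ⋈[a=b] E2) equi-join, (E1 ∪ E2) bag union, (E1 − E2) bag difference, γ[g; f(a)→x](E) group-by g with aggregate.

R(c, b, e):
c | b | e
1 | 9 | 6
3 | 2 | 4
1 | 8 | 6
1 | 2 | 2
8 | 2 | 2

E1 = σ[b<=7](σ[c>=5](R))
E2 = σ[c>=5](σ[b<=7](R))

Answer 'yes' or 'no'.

E1 per-node cardinality:
  R → 5
  σ[c>=5](R) → 1
  σ[b<=7](σ[c>=5](R)) → 1
E2 per-node cardinality:
  R → 5
  σ[b<=7](R) → 3
  σ[c>=5](σ[b<=7](R)) → 1

E1 and E2 produce the same multiset:
c | b | e
8 | 2 | 2

yes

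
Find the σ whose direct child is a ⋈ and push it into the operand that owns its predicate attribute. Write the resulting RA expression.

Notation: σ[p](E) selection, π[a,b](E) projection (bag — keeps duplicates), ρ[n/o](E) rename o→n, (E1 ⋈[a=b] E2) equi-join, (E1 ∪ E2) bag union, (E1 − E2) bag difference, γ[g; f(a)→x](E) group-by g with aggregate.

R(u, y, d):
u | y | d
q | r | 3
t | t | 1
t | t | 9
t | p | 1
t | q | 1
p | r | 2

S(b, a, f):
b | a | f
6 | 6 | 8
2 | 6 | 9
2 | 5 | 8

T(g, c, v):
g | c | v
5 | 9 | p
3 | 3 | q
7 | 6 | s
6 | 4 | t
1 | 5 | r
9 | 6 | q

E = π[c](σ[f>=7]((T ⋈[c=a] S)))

σ filters on f, owned by the right side.
E' = π[c]((T ⋈[c=a] σ[f>=7](S)))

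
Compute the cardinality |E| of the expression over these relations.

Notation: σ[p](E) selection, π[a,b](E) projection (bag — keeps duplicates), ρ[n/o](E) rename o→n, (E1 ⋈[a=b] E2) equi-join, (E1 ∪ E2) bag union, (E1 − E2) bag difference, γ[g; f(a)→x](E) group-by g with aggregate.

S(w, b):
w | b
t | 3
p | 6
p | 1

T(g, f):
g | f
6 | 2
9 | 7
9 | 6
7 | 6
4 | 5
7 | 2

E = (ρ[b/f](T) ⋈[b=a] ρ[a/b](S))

Subexpression sizes:
  T → 6
  ρ[b/f](T) → 6
  S → 3
  ρ[a/b](S) → 3
  (ρ[b/f](T) ⋈[b=a] ρ[a/b](S)) → 2

|E| = 2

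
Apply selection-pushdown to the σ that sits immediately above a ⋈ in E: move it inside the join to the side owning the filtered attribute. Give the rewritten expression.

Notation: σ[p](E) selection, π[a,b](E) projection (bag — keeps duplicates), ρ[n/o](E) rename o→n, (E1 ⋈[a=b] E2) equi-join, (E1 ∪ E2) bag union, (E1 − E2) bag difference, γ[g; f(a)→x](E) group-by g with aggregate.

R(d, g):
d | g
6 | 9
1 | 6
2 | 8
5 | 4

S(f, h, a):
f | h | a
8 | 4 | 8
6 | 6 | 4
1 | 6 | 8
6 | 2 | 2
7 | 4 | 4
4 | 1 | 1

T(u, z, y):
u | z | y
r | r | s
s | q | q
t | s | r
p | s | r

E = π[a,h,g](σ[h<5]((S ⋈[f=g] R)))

σ filters on h, owned by the left side.
E' = π[a,h,g]((σ[h<5](S) ⋈[f=g] R))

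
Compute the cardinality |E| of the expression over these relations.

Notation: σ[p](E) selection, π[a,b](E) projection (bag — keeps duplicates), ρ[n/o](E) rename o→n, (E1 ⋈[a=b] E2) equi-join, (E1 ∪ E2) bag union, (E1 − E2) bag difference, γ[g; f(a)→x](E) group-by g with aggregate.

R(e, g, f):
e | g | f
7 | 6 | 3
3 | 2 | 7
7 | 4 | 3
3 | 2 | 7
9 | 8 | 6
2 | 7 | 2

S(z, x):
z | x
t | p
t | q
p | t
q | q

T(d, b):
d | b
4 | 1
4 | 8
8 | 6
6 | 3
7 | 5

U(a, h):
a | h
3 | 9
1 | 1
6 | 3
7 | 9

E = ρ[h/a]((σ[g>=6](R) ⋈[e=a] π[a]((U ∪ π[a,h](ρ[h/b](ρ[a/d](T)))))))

Row counts bottom-up:
  R → 6
  σ[g>=6](R) → 3
  U → 4
  T → 5
  ρ[a/d](T) → 5
  ρ[h/b](ρ[a/d](T)) → 5
  π[a,h](ρ[h/b](ρ[a/d](T))) → 5
  (U ∪ π[a,h](ρ[h/b](ρ[a/d](T)))) → 9
  π[a]((U ∪ π[a,h](ρ[h/b](ρ[a/d](T))))) → 9
  (σ[g>=6](R) ⋈[e=a] π[a]((U ∪ π[a,h](ρ[h/b](ρ[a/d](T)))))) → 2
  ρ[h/a]((σ[g>=6](R) ⋈[e=a] π[a]((U ∪ π[a,h](ρ[h/b](ρ[a/d](T))))))) → 2

|E| = 2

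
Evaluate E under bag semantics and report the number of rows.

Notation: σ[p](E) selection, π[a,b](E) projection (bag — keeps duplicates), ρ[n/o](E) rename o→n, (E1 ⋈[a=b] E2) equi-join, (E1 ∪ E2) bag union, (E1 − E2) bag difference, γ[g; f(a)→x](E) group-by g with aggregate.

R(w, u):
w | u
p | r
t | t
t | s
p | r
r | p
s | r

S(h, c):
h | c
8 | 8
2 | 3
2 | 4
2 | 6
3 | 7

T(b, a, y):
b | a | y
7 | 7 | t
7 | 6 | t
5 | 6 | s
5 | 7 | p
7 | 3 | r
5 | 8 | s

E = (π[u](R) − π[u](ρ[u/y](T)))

Per-node cardinality:
  R → 6
  π[u](R) → 6
  T → 6
  ρ[u/y](T) → 6
  π[u](ρ[u/y](T)) → 6
  (π[u](R) − π[u](ρ[u/y](T))) → 2

|E| = 2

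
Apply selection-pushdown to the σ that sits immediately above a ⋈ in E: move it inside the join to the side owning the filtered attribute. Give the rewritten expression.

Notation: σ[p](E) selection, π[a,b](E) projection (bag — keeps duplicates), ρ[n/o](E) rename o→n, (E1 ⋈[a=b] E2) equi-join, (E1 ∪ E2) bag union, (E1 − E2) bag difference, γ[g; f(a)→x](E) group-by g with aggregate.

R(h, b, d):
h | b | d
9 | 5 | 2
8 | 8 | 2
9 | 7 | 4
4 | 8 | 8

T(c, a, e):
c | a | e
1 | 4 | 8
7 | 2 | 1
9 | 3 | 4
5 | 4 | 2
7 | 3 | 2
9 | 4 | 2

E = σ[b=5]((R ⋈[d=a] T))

σ filters on b, owned by the left side.
E' = (σ[b=5](R) ⋈[d=a] T)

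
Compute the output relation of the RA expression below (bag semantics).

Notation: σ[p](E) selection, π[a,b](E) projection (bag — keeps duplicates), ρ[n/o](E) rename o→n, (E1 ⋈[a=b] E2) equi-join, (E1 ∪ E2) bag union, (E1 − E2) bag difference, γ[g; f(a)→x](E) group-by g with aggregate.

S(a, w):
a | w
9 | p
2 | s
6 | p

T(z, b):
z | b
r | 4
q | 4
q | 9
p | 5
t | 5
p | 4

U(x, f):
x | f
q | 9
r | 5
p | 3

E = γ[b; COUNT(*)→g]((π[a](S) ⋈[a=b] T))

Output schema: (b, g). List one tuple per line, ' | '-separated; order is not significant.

Per-node cardinality:
  S → 3
  π[a](S) → 3
  T → 6
  (π[a](S) ⋈[a=b] T) → 1
  γ[b; COUNT(*)→g]((π[a](S) ⋈[a=b] T)) → 1

== RESULT ==
b | g
9 | 1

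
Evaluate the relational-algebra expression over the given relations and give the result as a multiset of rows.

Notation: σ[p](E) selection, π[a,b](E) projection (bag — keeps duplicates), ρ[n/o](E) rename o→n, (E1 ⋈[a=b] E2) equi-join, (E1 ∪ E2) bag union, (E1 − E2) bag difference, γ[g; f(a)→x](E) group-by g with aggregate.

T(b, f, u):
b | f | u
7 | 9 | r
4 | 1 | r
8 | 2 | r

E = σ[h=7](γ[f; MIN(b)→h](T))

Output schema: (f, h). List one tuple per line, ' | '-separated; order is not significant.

Row counts bottom-up:
  T → 3
  γ[f; MIN(b)→h](T) → 3
  σ[h=7](γ[f; MIN(b)→h](T)) → 1

== RESULT ==
f | h
9 | 7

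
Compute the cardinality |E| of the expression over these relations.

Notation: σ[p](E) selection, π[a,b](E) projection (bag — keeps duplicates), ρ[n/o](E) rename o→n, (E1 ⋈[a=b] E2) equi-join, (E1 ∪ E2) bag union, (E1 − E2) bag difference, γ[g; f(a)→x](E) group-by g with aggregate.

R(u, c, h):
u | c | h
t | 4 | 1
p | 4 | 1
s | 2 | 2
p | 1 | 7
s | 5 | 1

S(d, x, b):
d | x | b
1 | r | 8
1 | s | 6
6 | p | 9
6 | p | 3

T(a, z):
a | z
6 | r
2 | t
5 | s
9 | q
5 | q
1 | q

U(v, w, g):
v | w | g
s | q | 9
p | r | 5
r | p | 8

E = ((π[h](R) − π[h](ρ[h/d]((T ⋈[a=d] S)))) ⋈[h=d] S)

Stepwise |·|:
  R → 5
  π[h](R) → 5
  T → 6
  S → 4
  (T ⋈[a=d] S) → 4
  ρ[h/d]((T ⋈[a=d] S)) → 4
  π[h](ρ[h/d]((T ⋈[a=d] S))) → 4
  (π[h](R) − π[h](ρ[h/d]((T ⋈[a=d] S)))) → 3
  S → 4
  ((π[h](R) − π[h](ρ[h/d]((T ⋈[a=d] S)))) ⋈[h=d] S) → 2

|E| = 2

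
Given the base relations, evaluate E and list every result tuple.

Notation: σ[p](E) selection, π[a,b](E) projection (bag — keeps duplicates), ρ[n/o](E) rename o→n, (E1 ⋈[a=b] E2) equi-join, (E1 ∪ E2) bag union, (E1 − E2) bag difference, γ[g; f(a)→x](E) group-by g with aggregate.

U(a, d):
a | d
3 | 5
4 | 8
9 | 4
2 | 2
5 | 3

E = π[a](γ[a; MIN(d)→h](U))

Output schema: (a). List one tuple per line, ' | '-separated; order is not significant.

Row counts bottom-up:
  U → 5
  γ[a; MIN(d)→h](U) → 5
  π[a](γ[a; MIN(d)→h](U)) → 5

== RESULT ==
a
2
3
4
5
9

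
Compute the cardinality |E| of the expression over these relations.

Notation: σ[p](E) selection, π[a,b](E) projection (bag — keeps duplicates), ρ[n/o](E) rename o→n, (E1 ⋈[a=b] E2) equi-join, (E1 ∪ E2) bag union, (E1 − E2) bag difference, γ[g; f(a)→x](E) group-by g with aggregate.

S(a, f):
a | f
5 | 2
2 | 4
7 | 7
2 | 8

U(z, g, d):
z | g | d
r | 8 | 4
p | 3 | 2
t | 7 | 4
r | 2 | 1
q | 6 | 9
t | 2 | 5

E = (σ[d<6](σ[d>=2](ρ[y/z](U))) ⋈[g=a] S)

Per-node cardinality:
  U → 6
  ρ[y/z](U) → 6
  σ[d>=2](ρ[y/z](U)) → 5
  σ[d<6](σ[d>=2](ρ[y/z](U))) → 4
  S → 4
  (σ[d<6](σ[d>=2](ρ[y/z](U))) ⋈[g=a] S) → 3

|E| = 3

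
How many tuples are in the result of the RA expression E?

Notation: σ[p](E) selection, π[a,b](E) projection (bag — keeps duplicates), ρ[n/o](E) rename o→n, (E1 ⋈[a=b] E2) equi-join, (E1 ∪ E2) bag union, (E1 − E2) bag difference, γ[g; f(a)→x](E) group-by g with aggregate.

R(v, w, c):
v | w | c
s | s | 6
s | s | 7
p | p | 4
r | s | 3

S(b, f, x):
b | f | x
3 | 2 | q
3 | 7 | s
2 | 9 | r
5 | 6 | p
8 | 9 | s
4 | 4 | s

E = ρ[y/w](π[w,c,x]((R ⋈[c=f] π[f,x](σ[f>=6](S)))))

Stepwise |·|:
  R → 4
  S → 6
  σ[f>=6](S) → 4
  π[f,x](σ[f>=6](S)) → 4
  (R ⋈[c=f] π[f,x](σ[f>=6](S))) → 2
  π[w,c,x]((R ⋈[c=f] π[f,x](σ[f>=6](S)))) → 2
  ρ[y/w](π[w,c,x]((R ⋈[c=f] π[f,x](σ[f>=6](S))))) → 2

|E| = 2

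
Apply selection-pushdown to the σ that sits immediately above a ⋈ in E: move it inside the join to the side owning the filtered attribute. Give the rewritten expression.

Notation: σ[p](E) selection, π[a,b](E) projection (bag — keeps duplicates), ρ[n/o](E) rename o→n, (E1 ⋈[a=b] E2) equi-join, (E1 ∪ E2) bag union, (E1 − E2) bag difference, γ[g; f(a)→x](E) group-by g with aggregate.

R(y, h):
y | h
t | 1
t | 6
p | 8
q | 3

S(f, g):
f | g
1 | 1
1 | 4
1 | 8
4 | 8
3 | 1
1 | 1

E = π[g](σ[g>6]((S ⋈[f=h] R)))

σ filters on g, owned by the left side.
E' = π[g]((σ[g>6](S) ⋈[f=h] R))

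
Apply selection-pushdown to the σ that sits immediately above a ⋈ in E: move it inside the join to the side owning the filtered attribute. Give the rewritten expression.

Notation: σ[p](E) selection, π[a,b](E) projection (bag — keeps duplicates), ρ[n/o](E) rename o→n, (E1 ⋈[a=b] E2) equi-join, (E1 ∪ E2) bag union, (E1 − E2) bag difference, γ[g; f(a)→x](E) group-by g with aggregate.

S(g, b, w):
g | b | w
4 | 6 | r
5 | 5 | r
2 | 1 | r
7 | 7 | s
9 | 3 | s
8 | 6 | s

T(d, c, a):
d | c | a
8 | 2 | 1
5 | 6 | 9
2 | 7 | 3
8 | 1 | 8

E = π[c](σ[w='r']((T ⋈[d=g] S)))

σ filters on w, owned by the right side.
E' = π[c]((T ⋈[d=g] σ[w='r'](S)))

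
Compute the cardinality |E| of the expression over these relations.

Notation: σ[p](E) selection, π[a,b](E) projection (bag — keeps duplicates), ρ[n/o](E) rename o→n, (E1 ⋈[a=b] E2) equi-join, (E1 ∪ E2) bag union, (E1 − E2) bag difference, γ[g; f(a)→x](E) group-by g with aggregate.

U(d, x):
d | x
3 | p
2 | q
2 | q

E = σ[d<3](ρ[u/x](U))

Stepwise |·|:
  U → 3
  ρ[u/x](U) → 3
  σ[d<3](ρ[u/x](U)) → 2

|E| = 2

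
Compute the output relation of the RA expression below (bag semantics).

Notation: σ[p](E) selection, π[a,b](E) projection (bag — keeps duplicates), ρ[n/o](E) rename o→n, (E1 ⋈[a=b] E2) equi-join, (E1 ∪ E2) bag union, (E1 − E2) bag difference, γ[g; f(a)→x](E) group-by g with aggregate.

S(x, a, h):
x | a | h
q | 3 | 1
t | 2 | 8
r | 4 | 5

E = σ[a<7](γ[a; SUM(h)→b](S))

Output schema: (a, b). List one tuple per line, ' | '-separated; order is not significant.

Subexpression sizes:
  S → 3
  γ[a; SUM(h)→b](S) → 3
  σ[a<7](γ[a; SUM(h)→b](S)) → 3

== RESULT ==
a | b
2 | 8
3 | 1
4 | 5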